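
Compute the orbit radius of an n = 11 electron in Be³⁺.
1.6008 nm (or 16.0076 Å)

The Bohr radius formula is:
r_n = n² a₀ / Z

where a₀ = 0.0529177 nm is the Bohr radius.

For Be³⁺ (Z = 4) at n = 11:
r_11 = 11² × 0.0529177 nm / 4
r_11 = 121 × 0.0529177 nm / 4
r_11 = 6.40304 nm / 4
r_11 = 1.6008 nm

The electron orbits at approximately 1.6008 nm from the nucleus.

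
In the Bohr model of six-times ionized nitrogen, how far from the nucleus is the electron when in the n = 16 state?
1.935277 nm (or 19.352767 Å)

The Bohr radius formula is:
r_n = n² a₀ / Z

where a₀ = 0.052917721 nm is the Bohr radius.

For N⁶⁺ (Z = 7) at n = 16:
r_16 = 16² × 0.052917721 nm / 7
r_16 = 256 × 0.052917721 nm / 7
r_16 = 13.5469366 nm / 7
r_16 = 1.935277 nm

The electron orbits at approximately 1.935277 nm from the nucleus.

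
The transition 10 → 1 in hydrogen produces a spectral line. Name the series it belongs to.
Lyman series

The spectral series in hydrogen are named based on the final (lower) energy level:
- Lyman series: n_final = 1 (ultraviolet)
- Balmer series: n_final = 2 (visible/near-UV)
- Paschen series: n_final = 3 (infrared)
- Brackett series: n_final = 4 (infrared)
- Pfund series: n_final = 5 (far infrared)

Since this transition ends at n = 1, it belongs to the Lyman series.

For reference, this 10 → 1 line has photon energy
ΔE = 13.6057 eV × (1/1² - 1/10²) = 13.46964 eV,
corresponding to wavelength λ = hc/ΔE = 1239.84 eV·nm / 13.46964 eV = 92.047 nm in the ultraviolet region.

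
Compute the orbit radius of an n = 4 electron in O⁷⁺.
0.1058 nm (or 1.0584 Å)

The Bohr radius formula is:
r_n = n² a₀ / Z

where a₀ = 0.0529177 nm is the Bohr radius.

For O⁷⁺ (Z = 8) at n = 4:
r_4 = 4² × 0.0529177 nm / 8
r_4 = 16 × 0.0529177 nm / 8
r_4 = 0.84668 nm / 8
r_4 = 0.1058 nm

The electron orbits at approximately 0.1058 nm from the nucleus.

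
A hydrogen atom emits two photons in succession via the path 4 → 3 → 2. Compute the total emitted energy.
2.551069 eV

The energy levels of hydrogen are E_n = -13.6057 / n² eV.

First transition (4 → 3):
ΔE₁ = |E_3 - E_4|
ΔE₁ = |-1.511744444444 - (-0.850356250000)| = 0.661388194 eV

Second transition (3 → 2):
ΔE₂ = |E_2 - E_3|
ΔE₂ = |-3.401425000000 - (-1.511744444444)| = 1.889680556 eV

Total energy released:
E_total = ΔE₁ + ΔE₂ = 0.661388194 + 1.889680556 = 2.551069 eV

Note: This equals the direct transition 4 → 2: 2.551069 eV ✓
Energy is conserved regardless of the path taken.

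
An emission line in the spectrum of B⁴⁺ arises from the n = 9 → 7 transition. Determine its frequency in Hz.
6.6311e+14 Hz

First, find the transition energy:
E_9 = -13.6057 × 5² / 9² = -4.1992901 eV
E_7 = -13.6057 × 5² / 7² = -6.9416837 eV
|ΔE| = |E_7 - E_9| = 2.7423936 eV

Convert to Joules: E = 2.7423936 eV × (1.602177 × 10⁻¹⁹ J/eV) = 4.393800e-19 J

Using E = hf:
f = E/h = 4.393800e-19 J / (6.62607 × 10⁻³⁴ J·s)
f = 6.6311e+14 Hz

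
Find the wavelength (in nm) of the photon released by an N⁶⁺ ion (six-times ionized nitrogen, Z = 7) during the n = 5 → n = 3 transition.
26.152379 nm

First, find the transition energy using E_n = -13.6057 Z² / n² eV:
E_5 = -13.6057 × 7² / 5² = -26.66717200 eV
E_3 = -13.6057 × 7² / 3² = -74.07547778 eV

Photon energy: |ΔE| = |E_3 - E_5| = 47.40830578 eV

Convert to wavelength using E = hc/λ with hc = 1239.84 eV·nm:
λ = hc/E = 1239.84 eV·nm / 47.40830578 eV
λ = 26.152379 nm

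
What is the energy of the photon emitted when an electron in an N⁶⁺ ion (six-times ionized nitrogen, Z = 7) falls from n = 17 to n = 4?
39.36 eV

The energy levels are E_n = -13.6057 Z² eV / n².

Energy at n = 17: E_17 = -13.6057 × 7² / 17² = -2.30685 eV
Energy at n = 4: E_4 = -13.6057 × 7² / 4² = -41.66746 eV

For emission (electron falling to lower state), the photon energy is:
E_photon = E_17 - E_4 = |-2.30685 - (-41.66746)|
E_photon = 39.36 eV

This energy is carried away by the emitted photon.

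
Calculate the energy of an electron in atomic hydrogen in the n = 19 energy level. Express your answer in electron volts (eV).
-0.038 eV

The energy levels of a hydrogen-like atom are given by:
E_n = -13.6057 eV / n²

For n = 19:
E_19 = -13.6057 eV / 19²
E_19 = -13.6057 eV / 361
E_19 = -0.038 eV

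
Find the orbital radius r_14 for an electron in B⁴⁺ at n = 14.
2.0744 nm (or 20.7437 Å)

The Bohr radius formula is:
r_n = n² a₀ / Z

where a₀ = 0.0529177 nm is the Bohr radius.

For B⁴⁺ (Z = 5) at n = 14:
r_14 = 14² × 0.0529177 nm / 5
r_14 = 196 × 0.0529177 nm / 5
r_14 = 10.37187 nm / 5
r_14 = 2.0744 nm

The electron orbits at approximately 2.0744 nm from the nucleus.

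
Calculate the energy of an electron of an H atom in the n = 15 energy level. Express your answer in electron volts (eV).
-0.0605 eV

The energy levels of a hydrogen-like atom are given by:
E_n = -13.6057 eV / n²

For n = 15:
E_15 = -13.6057 eV / 15²
E_15 = -13.6057 eV / 225
E_15 = -0.0605 eV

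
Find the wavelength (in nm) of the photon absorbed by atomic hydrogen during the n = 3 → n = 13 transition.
866.27142 nm

First, find the transition energy using E_n = -13.6057 / n² eV:
E_3 = -13.6057 / 3² = -1.511744444 eV
E_13 = -13.6057 / 13² = -0.080507101 eV

Photon energy: |ΔE| = |E_13 - E_3| = 1.431237343 eV

Convert to wavelength using E = hc/λ with hc = 1239.84 eV·nm:
λ = hc/E = 1239.84 eV·nm / 1.431237343 eV
λ = 866.27142 nm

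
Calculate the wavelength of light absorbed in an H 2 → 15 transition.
371.10345 nm

First, find the transition energy using E_n = -13.6057 / n² eV:
E_2 = -13.6057 / 2² = -3.401425000 eV
E_15 = -13.6057 / 15² = -0.060469778 eV

Photon energy: |ΔE| = |E_15 - E_2| = 3.340955222 eV

Convert to wavelength using E = hc/λ with hc = 1239.84 eV·nm:
λ = hc/E = 1239.84 eV·nm / 3.340955222 eV
λ = 371.10345 nm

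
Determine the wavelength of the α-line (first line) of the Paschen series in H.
1874.60256 nm

The longest wavelength corresponds to the smallest energy transition in the series.
The Paschen series has all transitions ending at n_f = 3.

For H, the first line (α-line) is the jump from n = 4 to n = 3:
E_4 = -13.6057 / 4² = -0.85035625000 eV
E_3 = -13.6057 / 3² = -1.51174444444 eV
ΔE = E_4 - E_3 = 0.66138819444 eV

λ = hc/E = 1239.84 eV·nm / 0.66138819444 eV
λ = 1874.60256 nm

This is the α-line of the Paschen series in H.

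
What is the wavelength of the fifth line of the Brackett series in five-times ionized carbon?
50.4701 nm

The lines of a series are numbered from the longest wavelength (smallest ΔE) outward; the fifth line is the transition from n = n_f + 5 to n_f.
The Brackett series has all transitions ending at n_f = 4.

For C⁵⁺ (Z = 6), the fifth line (ε-line) is the jump from n = 9 to n = 4:
E_9 = -13.6057 × 6² / 9² = -6.046978 eV
E_4 = -13.6057 × 6² / 4² = -30.612825 eV
ΔE = E_9 - E_4 = 24.565847 eV

λ = hc/E = 1239.84 eV·nm / 24.565847 eV
λ = 50.4701 nm

This is the ε-line of the Brackett series in C⁵⁺.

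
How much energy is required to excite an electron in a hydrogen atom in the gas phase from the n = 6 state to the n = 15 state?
0.3175 eV

The energy levels of a hydrogen-like atom are E_n = -13.6057 eV / n².

Energy at n = 6: E_6 = -13.6057 / 6² = -0.3779361 eV
Energy at n = 15: E_15 = -13.6057 / 15² = -0.0604698 eV

The excitation energy is the difference:
ΔE = E_15 - E_6
ΔE = -0.0604698 - (-0.3779361)
ΔE = 0.3175 eV

Since this is positive, energy must be absorbed (photon absorption).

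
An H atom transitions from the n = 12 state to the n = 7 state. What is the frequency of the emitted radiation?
4.42935e+13 Hz

First, find the transition energy:
E_12 = -13.6057 / 12² = -0.094484028 eV
E_7 = -13.6057 / 7² = -0.277667347 eV
|ΔE| = |E_7 - E_12| = 0.183183319 eV

Convert to Joules: E = 0.183183319 eV × (1.602177 × 10⁻¹⁹ J/eV) = 2.9349210e-20 J

Using E = hf:
f = E/h = 2.9349210e-20 J / (6.62607 × 10⁻³⁴ J·s)
f = 4.42935e+13 Hz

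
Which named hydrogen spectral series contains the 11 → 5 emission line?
Pfund series

The spectral series in hydrogen are named based on the final (lower) energy level:
- Lyman series: n_final = 1 (ultraviolet)
- Balmer series: n_final = 2 (visible/near-UV)
- Paschen series: n_final = 3 (infrared)
- Brackett series: n_final = 4 (infrared)
- Pfund series: n_final = 5 (far infrared)

Since this transition ends at n = 5, it belongs to the Pfund series.

For reference, this 11 → 5 line has photon energy
ΔE = 13.6057 eV × (1/5² - 1/11²) = 0.43178419835 eV,
corresponding to wavelength λ = hc/ΔE = 1239.84 eV·nm / 0.43178419835 eV = 2871.43440 nm in the far infrared region.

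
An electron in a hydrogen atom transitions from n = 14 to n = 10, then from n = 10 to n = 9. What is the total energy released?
0.098555 eV

The energy levels of hydrogen are E_n = -13.6057 / n² eV.

First transition (14 → 10):
ΔE₁ = |E_10 - E_14|
ΔE₁ = |-0.136057000000 - (-0.069416836735)| = 0.066640163 eV

Second transition (10 → 9):
ΔE₂ = |E_9 - E_10|
ΔE₂ = |-0.167971604938 - (-0.136057000000)| = 0.031914605 eV

Total energy released:
E_total = ΔE₁ + ΔE₂ = 0.066640163 + 0.031914605 = 0.098555 eV

Note: This equals the direct transition 14 → 9: 0.098555 eV ✓
Energy is conserved regardless of the path taken.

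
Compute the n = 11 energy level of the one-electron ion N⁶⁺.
-5.5097 eV

For hydrogen-like ions, the energy levels scale with Z²:
E_n = -13.6057 Z² / n² eV

For N⁶⁺ (Z = 7) at n = 11:
E_11 = -13.6057 × 7² / 11²
E_11 = -13.6057 × 49 / 121
E_11 = -666.6793 / 121
E_11 = -5.5097 eV

The energy is 49 times more negative than hydrogen at the same n due to the stronger nuclear charge.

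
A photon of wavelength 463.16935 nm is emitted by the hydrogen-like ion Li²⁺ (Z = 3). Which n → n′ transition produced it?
n = 13 → n = 6

First, find the photon energy from the wavelength (hc = 1239.84 eV·nm):
E = hc/λ = 1239.84 eV·nm / 463.16935 nm = 2.6768611 eV

The energy levels of Li²⁺ satisfy E_n = -13.6057 × 3² / n² eV, so an emission n_i → n_f releases
ΔE = 13.6057 × 3² × (1/n_f² − 1/n_i²) eV.

Setting ΔE equal to the photon energy:
1/n_f² − 1/n_i² = 2.6768611 / (13.6057 × 3²) = 0.021860618

Since 1/n_i² must be positive, we need 1/n_f² > 0.021860618, i.e. n_f ≤ 6. For each allowed n_f, solve n_i = (1/n_f² − 0.021860618)^(−1/2) and check whether it is a whole number:
  n_f = 1: 1/n_i² = 1.000000000 − 0.021860618 = 0.978139382 → n_i = 1.011  (not an integer) ✗
  n_f = 2: 1/n_i² = 0.250000000 − 0.021860618 = 0.228139382 → n_i = 2.094  (not an integer) ✗
  n_f = 3: 1/n_i² = 0.111111111 − 0.021860618 = 0.089250493 → n_i = 3.347  (not an integer) ✗
  n_f = 4: 1/n_i² = 0.062500000 − 0.021860618 = 0.040639382 → n_i = 4.961  (not an integer) ✗
  n_f = 5: 1/n_i² = 0.040000000 − 0.021860618 = 0.018139382 → n_i = 7.425  (not an integer) ✗
  n_f = 6: 1/n_i² = 0.027777778 − 0.021860618 = 0.005917160 → n_i = 13.000  → integer, n_i = 13 ✓

Only n_f = 6 gives an integer upper level, n_i = 13.

The transition is from n = 13 to n = 6 (emission).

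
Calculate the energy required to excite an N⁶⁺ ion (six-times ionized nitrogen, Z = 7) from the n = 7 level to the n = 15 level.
10.64 eV

The energy levels of a hydrogen-like atom are E_n = -13.6057 Z² eV / n².

Energy at n = 7: E_7 = -13.6057 × 7² / 7² = -13.60570 eV
Energy at n = 15: E_15 = -13.6057 × 7² / 15² = -2.96302 eV

The excitation energy is the difference:
ΔE = E_15 - E_7
ΔE = -2.96302 - (-13.60570)
ΔE = 10.64 eV

Since this is positive, energy must be absorbed (photon absorption).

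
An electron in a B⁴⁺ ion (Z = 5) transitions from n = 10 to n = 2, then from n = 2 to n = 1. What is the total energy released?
336.741 eV

The energy levels of B⁴⁺ are E_n = -13.6057 × 5² / n² eV.

First transition (10 → 2):
ΔE₁ = |E_2 - E_10|
ΔE₁ = |-85.035625000 - (-3.401425000)| = 81.634200 eV

Second transition (2 → 1):
ΔE₂ = |E_1 - E_2|
ΔE₂ = |-340.142500000 - (-85.035625000)| = 255.106875 eV

Total energy released:
E_total = ΔE₁ + ΔE₂ = 81.634200 + 255.106875 = 336.741 eV

Note: This equals the direct transition 10 → 1: 336.741 eV ✓
Energy is conserved regardless of the path taken.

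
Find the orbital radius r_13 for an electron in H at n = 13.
8.9431 nm (or 89.4309 Å)

The Bohr radius formula is:
r_n = n² a₀ / Z

where a₀ = 0.0529177 nm is the Bohr radius.

For H (Z = 1) at n = 13:
r_13 = 13² × 0.0529177 nm / 1
r_13 = 169 × 0.0529177 nm / 1
r_13 = 8.94309 nm / 1
r_13 = 8.9431 nm

The electron orbits at approximately 8.9431 nm from the nucleus.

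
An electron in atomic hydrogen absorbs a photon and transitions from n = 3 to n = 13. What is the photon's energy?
1.4312 eV

The energy levels of a hydrogen-like atom are E_n = -13.6057 eV / n².

Energy at n = 3: E_3 = -13.6057 / 3² = -1.5117444 eV
Energy at n = 13: E_13 = -13.6057 / 13² = -0.0805071 eV

The excitation energy is the difference:
ΔE = E_13 - E_3
ΔE = -0.0805071 - (-1.5117444)
ΔE = 1.4312 eV

Since this is positive, energy must be absorbed (photon absorption).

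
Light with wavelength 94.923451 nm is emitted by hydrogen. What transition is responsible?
n = 5 → n = 1

First, find the photon energy from the wavelength (hc = 1239.84 eV·nm):
E = hc/λ = 1239.84 eV·nm / 94.923451 nm = 13.061472 eV

The energy levels of hydrogen satisfy E_n = -13.6057 / n² eV, so an emission n_i → n_f releases
ΔE = 13.6057 × (1/n_f² − 1/n_i²) eV.

Setting ΔE equal to the photon energy:
1/n_f² − 1/n_i² = 13.061472 / 13.6057 = 0.96000000

Since 1/n_i² must be positive, we need 1/n_f² > 0.96000000, i.e. n_f ≤ 1. For each allowed n_f, solve n_i = (1/n_f² − 0.96000000)^(−1/2) and check whether it is a whole number:
  n_f = 1: 1/n_i² = 1.00000000 − 0.96000000 = 0.04000000 → n_i = 5.000  → integer, n_i = 5 ✓

Only n_f = 1 gives an integer upper level, n_i = 5.

The transition is from n = 5 to n = 1 (emission).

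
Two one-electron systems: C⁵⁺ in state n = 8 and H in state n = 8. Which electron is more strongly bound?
C⁵⁺ at n = 8 (E = -7.653206 eV)

Using E_n = -13.6057 Z² / n² eV:

C⁵⁺ (Z = 6) at n = 8:
E = -13.6057 × 6² / 8² = -13.6057 × 36 / 64 = -7.653206250 eV

H (Z = 1) at n = 8:
E = -13.6057 × 1² / 8² = -13.6057 × 1 / 64 = -0.212589063 eV

Since -7.653206250 eV < -0.212589063 eV,
C⁵⁺ at n = 8 is more tightly bound (requires more energy to ionize).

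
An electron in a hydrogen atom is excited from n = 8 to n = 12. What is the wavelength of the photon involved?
10497.7743 nm

First, find the transition energy using E_n = -13.6057 / n² eV:
E_8 = -13.6057 / 8² = -0.21258906250 eV
E_12 = -13.6057 / 12² = -0.09448402778 eV

Photon energy: |ΔE| = |E_12 - E_8| = 0.11810503472 eV

Convert to wavelength using E = hc/λ with hc = 1239.84 eV·nm:
λ = hc/E = 1239.84 eV·nm / 0.11810503472 eV
λ = 10497.7743 nm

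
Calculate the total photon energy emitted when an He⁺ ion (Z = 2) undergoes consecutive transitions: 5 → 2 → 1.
52.2459 eV

The energy levels of He⁺ are E_n = -13.6057 × 2² / n² eV.

First transition (5 → 2):
ΔE₁ = |E_2 - E_5|
ΔE₁ = |-13.6057000000 - (-2.1769120000)| = 11.4287880 eV

Second transition (2 → 1):
ΔE₂ = |E_1 - E_2|
ΔE₂ = |-54.4228000000 - (-13.6057000000)| = 40.8171000 eV

Total energy released:
E_total = ΔE₁ + ΔE₂ = 11.4287880 + 40.8171000 = 52.2459 eV

Note: This equals the direct transition 5 → 1: 52.2459 eV ✓
Energy is conserved regardless of the path taken.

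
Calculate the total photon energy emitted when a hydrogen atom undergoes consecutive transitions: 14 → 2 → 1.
13.54 eV

The energy levels of hydrogen are E_n = -13.6057 / n² eV.

First transition (14 → 2):
ΔE₁ = |E_2 - E_14|
ΔE₁ = |-3.40142500 - (-0.06941684)| = 3.33201 eV

Second transition (2 → 1):
ΔE₂ = |E_1 - E_2|
ΔE₂ = |-13.60570000 - (-3.40142500)| = 10.20428 eV

Total energy released:
E_total = ΔE₁ + ΔE₂ = 3.33201 + 10.20428 = 13.54 eV

Note: This equals the direct transition 14 → 1: 13.54 eV ✓
Energy is conserved regardless of the path taken.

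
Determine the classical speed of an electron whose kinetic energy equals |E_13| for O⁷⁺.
1.34627e+06 m/s (or 0.44907% of c)

The binding energy at n = 13 for O⁷⁺ is:
E_13 = -13.6057 × 8²/13² = -5.15245444 eV
|E_13| = 5.15245444 eV

Convert to Joules:
KE = 5.15245444 eV × (1.602177 × 10⁻¹⁹ J/eV) = 8.2551440e-19 J

Using KE = ½mv²:
v = √(2·KE/m_e)
v = √(2 × 8.2551440e-19 J / 9.10938 × 10⁻³¹ kg)
v = 1.34627e+06 m/s

This is approximately 0.44907% the speed of light.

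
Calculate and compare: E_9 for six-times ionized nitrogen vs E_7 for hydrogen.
N⁶⁺ at n = 9 (E = -8.2306 eV)

Using E_n = -13.6057 Z² / n² eV:

N⁶⁺ (Z = 7) at n = 9:
E = -13.6057 × 7² / 9² = -13.6057 × 49 / 81 = -8.2306086 eV

H (Z = 1) at n = 7:
E = -13.6057 × 1² / 7² = -13.6057 × 1 / 49 = -0.2776673 eV

Since -8.2306086 eV < -0.2776673 eV,
N⁶⁺ at n = 9 is more tightly bound (requires more energy to ionize).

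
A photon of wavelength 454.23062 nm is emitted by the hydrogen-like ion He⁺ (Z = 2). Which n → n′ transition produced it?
n = 9 → n = 4

First, find the photon energy from the wavelength (hc = 1239.84 eV·nm):
E = hc/λ = 1239.84 eV·nm / 454.23062 nm = 2.7295386 eV

The energy levels of He⁺ satisfy E_n = -13.6057 × 2² / n² eV, so an emission n_i → n_f releases
ΔE = 13.6057 × 2² × (1/n_f² − 1/n_i²) eV.

Setting ΔE equal to the photon energy:
1/n_f² − 1/n_i² = 2.7295386 / (13.6057 × 2²) = 0.050154321

Since 1/n_i² must be positive, we need 1/n_f² > 0.050154321, i.e. n_f ≤ 4. For each allowed n_f, solve n_i = (1/n_f² − 0.050154321)^(−1/2) and check whether it is a whole number:
  n_f = 1: 1/n_i² = 1.000000000 − 0.050154321 = 0.949845679 → n_i = 1.026  (not an integer) ✗
  n_f = 2: 1/n_i² = 0.250000000 − 0.050154321 = 0.199845679 → n_i = 2.237  (not an integer) ✗
  n_f = 3: 1/n_i² = 0.111111111 − 0.050154321 = 0.060956790 → n_i = 4.050  (not an integer) ✗
  n_f = 4: 1/n_i² = 0.062500000 − 0.050154321 = 0.012345679 → n_i = 9.000  → integer, n_i = 9 ✓

Only n_f = 4 gives an integer upper level, n_i = 9.

The transition is from n = 9 to n = 4 (emission).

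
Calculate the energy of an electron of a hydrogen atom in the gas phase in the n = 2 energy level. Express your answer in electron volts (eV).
-3.40143 eV

The energy levels of a hydrogen-like atom are given by:
E_n = -13.6057 eV / n²

For n = 2:
E_2 = -13.6057 eV / 2²
E_2 = -13.6057 eV / 4
E_2 = -3.40143 eV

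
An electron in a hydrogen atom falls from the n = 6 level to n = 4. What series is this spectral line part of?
Brackett series

The spectral series in hydrogen are named based on the final (lower) energy level:
- Lyman series: n_final = 1 (ultraviolet)
- Balmer series: n_final = 2 (visible/near-UV)
- Paschen series: n_final = 3 (infrared)
- Brackett series: n_final = 4 (infrared)
- Pfund series: n_final = 5 (far infrared)

Since this transition ends at n = 4, it belongs to the Brackett series.

For reference, this 6 → 4 line has photon energy
ΔE = 13.6057 eV × (1/4² - 1/6²) = 0.47242013889 eV,
corresponding to wavelength λ = hc/ΔE = 1239.84 eV·nm / 0.47242013889 eV = 2624.44358 nm in the infrared region.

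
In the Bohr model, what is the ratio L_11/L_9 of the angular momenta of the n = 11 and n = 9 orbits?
1.22222

In the Bohr model, L_n = nℏ, so the ratio is purely the ratio of quantum numbers:

L_11/L_9 = 11ℏ / 9ℏ = 11/9 = 1.22222

The angular momentum scales linearly with n.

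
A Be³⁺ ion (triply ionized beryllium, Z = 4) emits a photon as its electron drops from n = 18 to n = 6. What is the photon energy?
5.37509 eV

The energy levels are E_n = -13.6057 Z² eV / n².

Energy at n = 18: E_18 = -13.6057 × 4² / 18² = -0.67188642 eV
Energy at n = 6: E_6 = -13.6057 × 4² / 6² = -6.04697778 eV

For emission (electron falling to lower state), the photon energy is:
E_photon = E_18 - E_6 = |-0.67188642 - (-6.04697778)|
E_photon = 5.37509 eV

This energy is carried away by the emitted photon.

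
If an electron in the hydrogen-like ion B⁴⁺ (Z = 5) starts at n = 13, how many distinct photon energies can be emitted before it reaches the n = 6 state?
28

The electron can occupy levels n = 6, 7, ..., 13 during de-excitation — that is m = 13 - 6 + 1 = 8 distinct levels.

The number of distinct spectral lines equals the number of ways to choose 2 of these m levels (each pair gives one possible emission transition):

Number of lines = m(m-1)/2 = 8×7/2 = 28

These correspond to all possible transitions between the 8 levels:
13 → 12, 13 → 11, 13 → 10, 13 → 9, 13 → 8, 13 → 7, 13 → 6, 12 → 11...

Each transition produces a photon with a unique energy (and thus wavelength). This count does not depend on Z.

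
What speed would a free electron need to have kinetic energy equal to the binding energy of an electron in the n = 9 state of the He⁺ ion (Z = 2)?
4.862e+05 m/s (or 0.162% of c)

The binding energy at n = 9 for He⁺ is:
E_9 = -13.6057 × 2²/9² = -0.6718864 eV
|E_9| = 0.6718864 eV

Convert to Joules:
KE = 0.6718864 eV × (1.602177 × 10⁻¹⁹ J/eV) = 1.07648e-19 J

Using KE = ½mv²:
v = √(2·KE/m_e)
v = √(2 × 1.07648e-19 J / 9.10938 × 10⁻³¹ kg)
v = 4.862e+05 m/s

This is approximately 0.162% the speed of light.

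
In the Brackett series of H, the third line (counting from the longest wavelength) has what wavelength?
2164.945 nm

The lines of a series are numbered from the longest wavelength (smallest ΔE) outward; the third line is the transition from n = n_f + 3 to n_f.
The Brackett series has all transitions ending at n_f = 4.

For H, the third line (γ-line) is the jump from n = 7 to n = 4:
E_7 = -13.6057 / 7² = -0.277667347 eV
E_4 = -13.6057 / 4² = -0.850356250 eV
ΔE = E_7 - E_4 = 0.572688903 eV

λ = hc/E = 1239.84 eV·nm / 0.572688903 eV
λ = 2164.945 nm

This is the γ-line of the Brackett series in H.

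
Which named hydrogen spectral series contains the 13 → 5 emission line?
Pfund series

The spectral series in hydrogen are named based on the final (lower) energy level:
- Lyman series: n_final = 1 (ultraviolet)
- Balmer series: n_final = 2 (visible/near-UV)
- Paschen series: n_final = 3 (infrared)
- Brackett series: n_final = 4 (infrared)
- Pfund series: n_final = 5 (far infrared)

Since this transition ends at n = 5, it belongs to the Pfund series.

For reference, this 13 → 5 line has photon energy
ΔE = 13.6057 eV × (1/5² - 1/13²) = 0.46372090 eV,
corresponding to wavelength λ = hc/ΔE = 1239.84 eV·nm / 0.46372090 eV = 2673.68 nm in the far infrared region.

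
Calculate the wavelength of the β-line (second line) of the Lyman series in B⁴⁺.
4.100693 nm

The lines of a series are numbered from the longest wavelength (smallest ΔE) outward; the second line is the transition from n = n_f + 2 to n_f.
The Lyman series has all transitions ending at n_f = 1.

For B⁴⁺ (Z = 5), the second line (β-line) is the jump from n = 3 to n = 1:
E_3 = -13.6057 × 5² / 3² = -37.79361111 eV
E_1 = -13.6057 × 5² / 1² = -340.14250000 eV
ΔE = E_3 - E_1 = 302.34888889 eV

λ = hc/E = 1239.84 eV·nm / 302.34888889 eV
λ = 4.100693 nm

This is the β-line of the Lyman series in B⁴⁺.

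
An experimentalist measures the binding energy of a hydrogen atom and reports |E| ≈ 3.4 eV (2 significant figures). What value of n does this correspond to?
n = 2

The exact energy levels follow E_n = -13.6057 eV / n².

The measured value (-3.4 eV) is reported to only 2 significant figures, so we must test candidate n values and see which one matches to that precision.

Candidate energies:
  n = 1:  E = -13.6057/1² = -13.60570 eV
  n = 2:  E = -13.6057/2² = -3.40143 eV  ← matches
  n = 3:  E = -13.6057/3² = -1.51174 eV
  n = 4:  E = -13.6057/4² = -0.85036 eV

Checking against the measurement of -3.4 eV (2 sig figs), only n = 2 agrees:
E_2 = -3.40143 eV, which rounds to -3.4 eV ✓

Therefore n = 2.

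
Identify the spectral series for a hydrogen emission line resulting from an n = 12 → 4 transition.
Brackett series

The spectral series in hydrogen are named based on the final (lower) energy level:
- Lyman series: n_final = 1 (ultraviolet)
- Balmer series: n_final = 2 (visible/near-UV)
- Paschen series: n_final = 3 (infrared)
- Brackett series: n_final = 4 (infrared)
- Pfund series: n_final = 5 (far infrared)

Since this transition ends at n = 4, it belongs to the Brackett series.

For reference, this 12 → 4 line has photon energy
ΔE = 13.6057 eV × (1/4² - 1/12²) = 0.75587222222 eV,
corresponding to wavelength λ = hc/ΔE = 1239.84 eV·nm / 0.75587222222 eV = 1640.27724 nm in the infrared region.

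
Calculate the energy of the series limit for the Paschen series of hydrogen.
1.512 eV

The series limit corresponds to the transition from n = ∞ to n = 3.
This is the highest energy (shortest wavelength) transition in the Paschen series.

E_∞ = 0 eV
E_3 = -13.6057 / 3² = -1.512 eV

Energy at series limit:
ΔE = E_∞ - E_3 = 0 - (-1.512) = 1.512 eV

This energy equals the ionization energy from the n = 3 state of hydrogen.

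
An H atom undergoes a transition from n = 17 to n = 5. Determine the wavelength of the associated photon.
2493.8979 nm

First, find the transition energy using E_n = -13.6057 / n² eV:
E_17 = -13.6057 / 17² = -0.0470785467 eV
E_5 = -13.6057 / 5² = -0.5442280000 eV

Photon energy: |ΔE| = |E_5 - E_17| = 0.4971494533 eV

Convert to wavelength using E = hc/λ with hc = 1239.84 eV·nm:
λ = hc/E = 1239.84 eV·nm / 0.4971494533 eV
λ = 2493.8979 nm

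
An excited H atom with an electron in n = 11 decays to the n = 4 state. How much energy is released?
0.7379 eV

The energy levels are E_n = -13.6057 eV / n².

Energy at n = 11: E_11 = -13.6057 / 11² = -0.1124438 eV
Energy at n = 4: E_4 = -13.6057 / 4² = -0.8503563 eV

For emission (electron falling to lower state), the photon energy is:
E_photon = E_11 - E_4 = |-0.1124438 - (-0.8503563)|
E_photon = 0.7379 eV

This energy is carried away by the emitted photon.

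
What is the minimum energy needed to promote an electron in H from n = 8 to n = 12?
0.1181 eV

The energy levels of a hydrogen-like atom are E_n = -13.6057 eV / n².

Energy at n = 8: E_8 = -13.6057 / 8² = -0.2125891 eV
Energy at n = 12: E_12 = -13.6057 / 12² = -0.0944840 eV

The excitation energy is the difference:
ΔE = E_12 - E_8
ΔE = -0.0944840 - (-0.2125891)
ΔE = 0.1181 eV

Since this is positive, energy must be absorbed (photon absorption).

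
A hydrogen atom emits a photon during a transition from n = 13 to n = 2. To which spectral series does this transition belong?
Balmer series

The spectral series in hydrogen are named based on the final (lower) energy level:
- Lyman series: n_final = 1 (ultraviolet)
- Balmer series: n_final = 2 (visible/near-UV)
- Paschen series: n_final = 3 (infrared)
- Brackett series: n_final = 4 (infrared)
- Pfund series: n_final = 5 (far infrared)

Since this transition ends at n = 2, it belongs to the Balmer series.

For reference, this 13 → 2 line has photon energy
ΔE = 13.6057 eV × (1/2² - 1/13²) = 3.320917899 eV,
corresponding to wavelength λ = hc/ΔE = 1239.84 eV·nm / 3.320917899 eV = 373.34256 nm in the visible/near-UV region.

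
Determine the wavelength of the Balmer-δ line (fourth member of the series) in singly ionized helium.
102.52 nm

The lines of a series are numbered from the longest wavelength (smallest ΔE) outward; the fourth line is the transition from n = n_f + 4 to n_f.
The Balmer series has all transitions ending at n_f = 2.

For He⁺ (Z = 2), the fourth line (δ-line) is the jump from n = 6 to n = 2:
E_6 = -13.6057 × 2² / 6² = -1.51174 eV
E_2 = -13.6057 × 2² / 2² = -13.60570 eV
ΔE = E_6 - E_2 = 12.09396 eV

λ = hc/E = 1239.84 eV·nm / 12.09396 eV
λ = 102.52 nm

This is the δ-line of the Balmer series in He⁺.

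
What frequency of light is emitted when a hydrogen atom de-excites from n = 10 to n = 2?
7.89563e+14 Hz

First, find the transition energy:
E_10 = -13.6057 / 10² = -0.13605700 eV
E_2 = -13.6057 / 2² = -3.40142500 eV
|ΔE| = |E_2 - E_10| = 3.26536800 eV

Convert to Joules: E = 3.26536800 eV × (1.602177 × 10⁻¹⁹ J/eV) = 5.2316975e-19 J

Using E = hf:
f = E/h = 5.2316975e-19 J / (6.62607 × 10⁻³⁴ J·s)
f = 7.89563e+14 Hz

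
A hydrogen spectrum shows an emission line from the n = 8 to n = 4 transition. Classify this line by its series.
Brackett series

The spectral series in hydrogen are named based on the final (lower) energy level:
- Lyman series: n_final = 1 (ultraviolet)
- Balmer series: n_final = 2 (visible/near-UV)
- Paschen series: n_final = 3 (infrared)
- Brackett series: n_final = 4 (infrared)
- Pfund series: n_final = 5 (far infrared)

Since this transition ends at n = 4, it belongs to the Brackett series.

For reference, this 8 → 4 line has photon energy
ΔE = 13.6057 eV × (1/4² - 1/8²) = 0.63776718750 eV,
corresponding to wavelength λ = hc/ΔE = 1239.84 eV·nm / 0.63776718750 eV = 1944.03228 nm in the infrared region.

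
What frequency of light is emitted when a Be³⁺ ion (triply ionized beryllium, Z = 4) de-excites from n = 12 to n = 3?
5.48307e+15 Hz

First, find the transition energy:
E_12 = -13.6057 × 4² / 12² = -1.5117444 eV
E_3 = -13.6057 × 4² / 3² = -24.1879111 eV
|ΔE| = |E_3 - E_12| = 22.6761667 eV

Convert to Joules: E = 22.6761667 eV × (1.602177 × 10⁻¹⁹ J/eV) = 3.6331233e-18 J

Using E = hf:
f = E/h = 3.6331233e-18 J / (6.62607 × 10⁻³⁴ J·s)
f = 5.48307e+15 Hz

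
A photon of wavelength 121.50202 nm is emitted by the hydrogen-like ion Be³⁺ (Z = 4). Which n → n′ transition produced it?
n = 8 → n = 4

First, find the photon energy from the wavelength (hc = 1239.84 eV·nm):
E = hc/λ = 1239.84 eV·nm / 121.50202 nm = 10.204275 eV

The energy levels of Be³⁺ satisfy E_n = -13.6057 × 4² / n² eV, so an emission n_i → n_f releases
ΔE = 13.6057 × 4² × (1/n_f² − 1/n_i²) eV.

Setting ΔE equal to the photon energy:
1/n_f² − 1/n_i² = 10.204275 / (13.6057 × 4²) = 0.046875000

Since 1/n_i² must be positive, we need 1/n_f² > 0.046875000, i.e. n_f ≤ 4. For each allowed n_f, solve n_i = (1/n_f² − 0.046875000)^(−1/2) and check whether it is a whole number:
  n_f = 1: 1/n_i² = 1.000000000 − 0.046875000 = 0.953125000 → n_i = 1.024  (not an integer) ✗
  n_f = 2: 1/n_i² = 0.250000000 − 0.046875000 = 0.203125000 → n_i = 2.219  (not an integer) ✗
  n_f = 3: 1/n_i² = 0.111111111 − 0.046875000 = 0.064236111 → n_i = 3.946  (not an integer) ✗
  n_f = 4: 1/n_i² = 0.062500000 − 0.046875000 = 0.015625000 → n_i = 8.000  → integer, n_i = 8 ✓

Only n_f = 4 gives an integer upper level, n_i = 8.

The transition is from n = 8 to n = 4 (emission).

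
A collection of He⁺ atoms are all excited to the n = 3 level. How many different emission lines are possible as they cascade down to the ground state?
3

The electron can occupy levels n = 1, 2, ..., 3 during de-excitation — that is m = 3 - 1 + 1 = 3 distinct levels.

The number of distinct spectral lines equals the number of ways to choose 2 of these m levels (each pair gives one possible emission transition):

Number of lines = m(m-1)/2 = 3×2/2 = 3

These correspond to all possible transitions between the 3 levels:
3 → 2, 3 → 1, 2 → 1

Each transition produces a photon with a unique energy (and thus wavelength). This count does not depend on Z.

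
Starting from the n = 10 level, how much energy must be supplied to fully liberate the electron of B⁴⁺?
3.401425 eV

The ionization energy is the energy needed to remove the electron completely (n → ∞).

For a hydrogen-like ion with Z = 5, E_n = -13.6057 Z² / n² eV.

At n = 10: E_10 = -13.6057 × 5² / 10² = -3.401425000 eV
At n = ∞: E_∞ = 0 eV

Ionization energy = E_∞ - E_10 = 0 - (-3.401425000) = 3.401425000 eV
Ionization energy ≈ 3.401425 eV

This is also called the binding energy of the electron in state n = 10.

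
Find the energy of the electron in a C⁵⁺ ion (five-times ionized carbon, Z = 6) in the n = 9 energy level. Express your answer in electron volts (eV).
-6.046978 eV

The energy levels of a hydrogen-like atom are given by:
E_n = -13.6057 Z² / n² eV  (with Z = 6 for C⁵⁺)

For n = 9:
E_9 = -13.6057 × 6² / 9²
E_9 = -13.6057 × 36 / 81
E_9 = -6.046978 eV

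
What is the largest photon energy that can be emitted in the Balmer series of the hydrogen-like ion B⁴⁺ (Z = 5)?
85.035625 eV

The series limit corresponds to the transition from n = ∞ to n = 2.
This is the highest energy (shortest wavelength) transition in the Balmer series.

E_∞ = 0 eV
E_2 = -13.6057 × 5² / 2² = -85.035625 eV

Energy at series limit:
ΔE = E_∞ - E_2 = 0 - (-85.035625) = 85.035625 eV

This energy equals the ionization energy from the n = 2 state of B⁴⁺.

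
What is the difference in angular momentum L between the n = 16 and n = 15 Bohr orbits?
1.05457e-34 J·s (or 1ℏ)

In the Bohr model, L_n = nℏ where ℏ = 1.0545718e-34 J·s.

L_16 = 16ℏ = 1.6873149e-33 J·s
L_15 = 15ℏ = 1.5818577e-33 J·s

ΔL = L_16 - L_15 = (16 - 15)ℏ = 1ℏ
ΔL = 1 × 1.0545718e-34 J·s = 1.05457e-34 J·s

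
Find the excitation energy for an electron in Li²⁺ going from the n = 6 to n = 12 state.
2.55107 eV

The energy levels of a hydrogen-like atom are E_n = -13.6057 Z² eV / n².

Energy at n = 6: E_6 = -13.6057 × 3² / 6² = -3.40142500 eV
Energy at n = 12: E_12 = -13.6057 × 3² / 12² = -0.85035625 eV

The excitation energy is the difference:
ΔE = E_12 - E_6
ΔE = -0.85035625 - (-3.40142500)
ΔE = 2.55107 eV

Since this is positive, energy must be absorbed (photon absorption).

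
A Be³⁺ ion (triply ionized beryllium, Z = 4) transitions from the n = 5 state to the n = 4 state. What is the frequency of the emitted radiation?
1.18434e+15 Hz

First, find the transition energy:
E_5 = -13.6057 × 4² / 5² = -8.70764800 eV
E_4 = -13.6057 × 4² / 4² = -13.60570000 eV
|ΔE| = |E_4 - E_5| = 4.89805200 eV

Convert to Joules: E = 4.89805200 eV × (1.602177 × 10⁻¹⁹ J/eV) = 7.8475463e-19 J

Using E = hf:
f = E/h = 7.8475463e-19 J / (6.62607 × 10⁻³⁴ J·s)
f = 1.18434e+15 Hz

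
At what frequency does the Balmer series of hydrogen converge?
8.22461e+14 Hz

The series limit corresponds to the transition from n = ∞ to n = 2.
This is the highest energy (shortest wavelength) transition in the Balmer series.

E_∞ = 0 eV
E_2 = -13.6057 / 2² = -3.40142500 eV

Energy at series limit:
ΔE = E_∞ - E_2 = 0 - (-3.40142500) = 3.40142500 eV
E = 3.40142500 eV × (1.602177 × 10⁻¹⁹ J/eV) = 5.4496849e-19 J
f = E/h = 5.4496849e-19 J / (6.62607 × 10⁻³⁴ J·s) = 8.22461e+14 Hz

This energy equals the ionization energy from the n = 2 state of hydrogen.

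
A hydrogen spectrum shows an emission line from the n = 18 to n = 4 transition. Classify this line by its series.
Brackett series

The spectral series in hydrogen are named based on the final (lower) energy level:
- Lyman series: n_final = 1 (ultraviolet)
- Balmer series: n_final = 2 (visible/near-UV)
- Paschen series: n_final = 3 (infrared)
- Brackett series: n_final = 4 (infrared)
- Pfund series: n_final = 5 (far infrared)

Since this transition ends at n = 4, it belongs to the Brackett series.

For reference, this 18 → 4 line has photon energy
ΔE = 13.6057 eV × (1/4² - 1/18²) = 0.8083633488 eV,
corresponding to wavelength λ = hc/ΔE = 1239.84 eV·nm / 0.8083633488 eV = 1533.7657 nm in the infrared region.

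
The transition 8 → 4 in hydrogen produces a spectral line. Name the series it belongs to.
Brackett series

The spectral series in hydrogen are named based on the final (lower) energy level:
- Lyman series: n_final = 1 (ultraviolet)
- Balmer series: n_final = 2 (visible/near-UV)
- Paschen series: n_final = 3 (infrared)
- Brackett series: n_final = 4 (infrared)
- Pfund series: n_final = 5 (far infrared)

Since this transition ends at n = 4, it belongs to the Brackett series.

For reference, this 8 → 4 line has photon energy
ΔE = 13.6057 eV × (1/4² - 1/8²) = 0.63776718750 eV,
corresponding to wavelength λ = hc/ΔE = 1239.84 eV·nm / 0.63776718750 eV = 1944.03228 nm in the infrared region.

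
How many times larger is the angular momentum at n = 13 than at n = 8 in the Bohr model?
1.625

In the Bohr model, L_n = nℏ, so the ratio is purely the ratio of quantum numbers:

L_13/L_8 = 13ℏ / 8ℏ = 13/8 = 1.625

The angular momentum scales linearly with n.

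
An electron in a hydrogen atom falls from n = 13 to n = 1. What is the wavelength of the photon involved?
91.6689 nm

First, find the transition energy using E_n = -13.6057 / n² eV:
E_13 = -13.6057 / 13² = -0.080507 eV
E_1 = -13.6057 / 1² = -13.605700 eV

Photon energy: |ΔE| = |E_1 - E_13| = 13.525193 eV

Convert to wavelength using E = hc/λ with hc = 1239.84 eV·nm:
λ = hc/E = 1239.84 eV·nm / 13.525193 eV
λ = 91.6689 nm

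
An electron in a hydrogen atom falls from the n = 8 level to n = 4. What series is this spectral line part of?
Brackett series

The spectral series in hydrogen are named based on the final (lower) energy level:
- Lyman series: n_final = 1 (ultraviolet)
- Balmer series: n_final = 2 (visible/near-UV)
- Paschen series: n_final = 3 (infrared)
- Brackett series: n_final = 4 (infrared)
- Pfund series: n_final = 5 (far infrared)

Since this transition ends at n = 4, it belongs to the Brackett series.

For reference, this 8 → 4 line has photon energy
ΔE = 13.6057 eV × (1/4² - 1/8²) = 0.63776718750 eV,
corresponding to wavelength λ = hc/ΔE = 1239.84 eV·nm / 0.63776718750 eV = 1944.03228 nm in the infrared region.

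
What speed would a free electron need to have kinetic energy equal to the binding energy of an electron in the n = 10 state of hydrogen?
2.19e+05 m/s (or 0.072974% of c)

The binding energy at n = 10 for hydrogen is:
E_10 = -13.6057/10² = -0.13605700 eV
|E_10| = 0.13605700 eV

Convert to Joules:
KE = 0.13605700 eV × (1.602177 × 10⁻¹⁹ J/eV) = 2.1799e-20 J

Using KE = ½mv²:
v = √(2·KE/m_e)
v = √(2 × 2.1799e-20 J / 9.10938 × 10⁻³¹ kg)
v = 2.19e+05 m/s

This is approximately 0.072974% the speed of light.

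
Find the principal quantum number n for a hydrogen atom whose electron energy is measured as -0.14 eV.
n = 10

The exact energy levels follow E_n = -13.6057 eV / n².

The measured value (-0.14 eV) is reported to only 2 significant figures, so we must test candidate n values and see which one matches to that precision.

Candidate energies:
  n = 8:  E = -13.6057/8² = -0.21259 eV
  n = 9:  E = -13.6057/9² = -0.16797 eV
  n = 10:  E = -13.6057/10² = -0.13606 eV  ← matches
  n = 11:  E = -13.6057/11² = -0.11244 eV
  n = 12:  E = -13.6057/12² = -0.09448 eV

Checking against the measurement of -0.14 eV (2 sig figs), only n = 10 agrees:
E_10 = -0.13606 eV, which rounds to -0.14 eV ✓

Therefore n = 10.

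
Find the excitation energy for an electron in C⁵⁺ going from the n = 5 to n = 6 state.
5.986508 eV

The energy levels of a hydrogen-like atom are E_n = -13.6057 Z² eV / n².

Energy at n = 5: E_5 = -13.6057 × 6² / 5² = -19.592208000 eV
Energy at n = 6: E_6 = -13.6057 × 6² / 6² = -13.605700000 eV

The excitation energy is the difference:
ΔE = E_6 - E_5
ΔE = -13.605700000 - (-19.592208000)
ΔE = 5.986508 eV

Since this is positive, energy must be absorbed (photon absorption).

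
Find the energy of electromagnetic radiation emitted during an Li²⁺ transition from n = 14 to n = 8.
1.28855 eV

The energy levels are E_n = -13.6057 Z² eV / n².

Energy at n = 14: E_14 = -13.6057 × 3² / 14² = -0.62475153 eV
Energy at n = 8: E_8 = -13.6057 × 3² / 8² = -1.91330156 eV

For emission (electron falling to lower state), the photon energy is:
E_photon = E_14 - E_8 = |-0.62475153 - (-1.91330156)|
E_photon = 1.28855 eV

This energy is carried away by the emitted photon.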